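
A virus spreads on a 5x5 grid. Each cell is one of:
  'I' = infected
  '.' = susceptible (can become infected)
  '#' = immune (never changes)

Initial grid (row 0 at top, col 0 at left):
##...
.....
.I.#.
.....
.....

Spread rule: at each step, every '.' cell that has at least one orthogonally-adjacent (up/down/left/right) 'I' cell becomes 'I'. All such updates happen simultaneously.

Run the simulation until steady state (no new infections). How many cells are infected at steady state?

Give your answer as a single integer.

Answer: 22

Derivation:
Step 0 (initial): 1 infected
Step 1: +4 new -> 5 infected
Step 2: +5 new -> 10 infected
Step 3: +5 new -> 15 infected
Step 4: +4 new -> 19 infected
Step 5: +3 new -> 22 infected
Step 6: +0 new -> 22 infected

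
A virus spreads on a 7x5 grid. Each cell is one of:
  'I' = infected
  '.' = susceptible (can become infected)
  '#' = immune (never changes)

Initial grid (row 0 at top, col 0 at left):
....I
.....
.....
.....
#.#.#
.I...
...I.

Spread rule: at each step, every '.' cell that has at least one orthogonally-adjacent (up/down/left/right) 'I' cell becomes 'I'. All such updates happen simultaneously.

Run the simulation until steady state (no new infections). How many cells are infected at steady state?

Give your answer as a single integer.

Answer: 32

Derivation:
Step 0 (initial): 3 infected
Step 1: +9 new -> 12 infected
Step 2: +7 new -> 19 infected
Step 3: +8 new -> 27 infected
Step 4: +4 new -> 31 infected
Step 5: +1 new -> 32 infected
Step 6: +0 new -> 32 infected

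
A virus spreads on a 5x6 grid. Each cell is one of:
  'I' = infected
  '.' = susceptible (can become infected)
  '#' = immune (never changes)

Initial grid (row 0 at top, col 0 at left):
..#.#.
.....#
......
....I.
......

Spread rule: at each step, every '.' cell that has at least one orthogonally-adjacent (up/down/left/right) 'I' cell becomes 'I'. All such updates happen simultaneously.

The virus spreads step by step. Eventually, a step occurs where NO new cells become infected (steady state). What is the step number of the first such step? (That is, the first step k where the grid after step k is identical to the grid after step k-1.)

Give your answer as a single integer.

Step 0 (initial): 1 infected
Step 1: +4 new -> 5 infected
Step 2: +6 new -> 11 infected
Step 3: +4 new -> 15 infected
Step 4: +5 new -> 20 infected
Step 5: +3 new -> 23 infected
Step 6: +2 new -> 25 infected
Step 7: +1 new -> 26 infected
Step 8: +0 new -> 26 infected

Answer: 8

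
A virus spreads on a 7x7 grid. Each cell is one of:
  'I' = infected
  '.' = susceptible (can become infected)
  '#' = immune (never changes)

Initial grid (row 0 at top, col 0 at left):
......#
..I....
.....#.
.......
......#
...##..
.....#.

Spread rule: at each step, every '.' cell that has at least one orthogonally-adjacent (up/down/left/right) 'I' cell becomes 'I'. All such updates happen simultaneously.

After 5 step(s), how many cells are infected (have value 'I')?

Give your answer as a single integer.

Step 0 (initial): 1 infected
Step 1: +4 new -> 5 infected
Step 2: +7 new -> 12 infected
Step 3: +8 new -> 20 infected
Step 4: +7 new -> 27 infected
Step 5: +6 new -> 33 infected

Answer: 33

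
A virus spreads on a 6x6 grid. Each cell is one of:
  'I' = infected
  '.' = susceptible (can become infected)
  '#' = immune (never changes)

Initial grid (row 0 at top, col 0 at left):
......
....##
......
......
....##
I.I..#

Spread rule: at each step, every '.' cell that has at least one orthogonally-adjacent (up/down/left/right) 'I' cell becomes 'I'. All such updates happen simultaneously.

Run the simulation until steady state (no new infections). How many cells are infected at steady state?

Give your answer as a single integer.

Answer: 31

Derivation:
Step 0 (initial): 2 infected
Step 1: +4 new -> 6 infected
Step 2: +5 new -> 11 infected
Step 3: +4 new -> 15 infected
Step 4: +5 new -> 20 infected
Step 5: +6 new -> 26 infected
Step 6: +3 new -> 29 infected
Step 7: +1 new -> 30 infected
Step 8: +1 new -> 31 infected
Step 9: +0 new -> 31 infected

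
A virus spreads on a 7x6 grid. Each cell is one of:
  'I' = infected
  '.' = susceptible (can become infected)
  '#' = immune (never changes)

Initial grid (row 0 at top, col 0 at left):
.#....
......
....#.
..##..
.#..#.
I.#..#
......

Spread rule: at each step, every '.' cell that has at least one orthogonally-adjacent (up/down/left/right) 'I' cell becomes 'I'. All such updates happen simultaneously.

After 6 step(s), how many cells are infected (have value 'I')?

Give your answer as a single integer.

Step 0 (initial): 1 infected
Step 1: +3 new -> 4 infected
Step 2: +2 new -> 6 infected
Step 3: +3 new -> 9 infected
Step 4: +3 new -> 12 infected
Step 5: +5 new -> 17 infected
Step 6: +5 new -> 22 infected

Answer: 22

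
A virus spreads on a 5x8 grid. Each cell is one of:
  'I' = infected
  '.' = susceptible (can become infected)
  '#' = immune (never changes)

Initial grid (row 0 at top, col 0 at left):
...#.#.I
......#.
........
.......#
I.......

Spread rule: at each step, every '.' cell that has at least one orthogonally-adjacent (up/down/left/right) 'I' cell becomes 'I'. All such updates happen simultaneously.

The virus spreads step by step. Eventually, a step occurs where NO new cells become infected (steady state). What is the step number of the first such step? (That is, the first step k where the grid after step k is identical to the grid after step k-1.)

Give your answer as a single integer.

Answer: 8

Derivation:
Step 0 (initial): 2 infected
Step 1: +4 new -> 6 infected
Step 2: +4 new -> 10 infected
Step 3: +5 new -> 15 infected
Step 4: +7 new -> 22 infected
Step 5: +9 new -> 31 infected
Step 6: +4 new -> 35 infected
Step 7: +1 new -> 36 infected
Step 8: +0 new -> 36 infected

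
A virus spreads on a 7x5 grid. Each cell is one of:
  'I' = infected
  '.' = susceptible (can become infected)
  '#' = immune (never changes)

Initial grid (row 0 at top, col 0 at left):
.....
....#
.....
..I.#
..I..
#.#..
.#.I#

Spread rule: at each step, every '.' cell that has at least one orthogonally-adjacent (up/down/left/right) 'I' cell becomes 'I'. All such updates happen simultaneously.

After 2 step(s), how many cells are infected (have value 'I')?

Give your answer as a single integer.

Step 0 (initial): 3 infected
Step 1: +7 new -> 10 infected
Step 2: +8 new -> 18 infected

Answer: 18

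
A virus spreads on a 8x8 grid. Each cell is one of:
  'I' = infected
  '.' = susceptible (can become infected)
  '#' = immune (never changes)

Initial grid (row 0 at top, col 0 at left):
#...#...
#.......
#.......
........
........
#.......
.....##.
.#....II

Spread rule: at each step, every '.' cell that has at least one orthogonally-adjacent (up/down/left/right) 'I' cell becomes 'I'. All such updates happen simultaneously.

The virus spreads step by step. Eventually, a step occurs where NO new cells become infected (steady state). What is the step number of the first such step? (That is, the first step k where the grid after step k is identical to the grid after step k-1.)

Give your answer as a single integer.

Step 0 (initial): 2 infected
Step 1: +2 new -> 4 infected
Step 2: +2 new -> 6 infected
Step 3: +4 new -> 10 infected
Step 4: +6 new -> 16 infected
Step 5: +6 new -> 22 infected
Step 6: +7 new -> 29 infected
Step 7: +8 new -> 37 infected
Step 8: +7 new -> 44 infected
Step 9: +5 new -> 49 infected
Step 10: +4 new -> 53 infected
Step 11: +2 new -> 55 infected
Step 12: +1 new -> 56 infected
Step 13: +0 new -> 56 infected

Answer: 13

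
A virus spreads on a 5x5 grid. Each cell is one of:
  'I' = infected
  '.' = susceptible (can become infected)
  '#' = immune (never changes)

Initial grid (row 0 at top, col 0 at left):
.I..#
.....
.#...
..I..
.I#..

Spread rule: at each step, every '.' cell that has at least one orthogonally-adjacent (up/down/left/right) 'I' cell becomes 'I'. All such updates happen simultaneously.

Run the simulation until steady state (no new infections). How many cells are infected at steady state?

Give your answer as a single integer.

Step 0 (initial): 3 infected
Step 1: +7 new -> 10 infected
Step 2: +7 new -> 17 infected
Step 3: +4 new -> 21 infected
Step 4: +1 new -> 22 infected
Step 5: +0 new -> 22 infected

Answer: 22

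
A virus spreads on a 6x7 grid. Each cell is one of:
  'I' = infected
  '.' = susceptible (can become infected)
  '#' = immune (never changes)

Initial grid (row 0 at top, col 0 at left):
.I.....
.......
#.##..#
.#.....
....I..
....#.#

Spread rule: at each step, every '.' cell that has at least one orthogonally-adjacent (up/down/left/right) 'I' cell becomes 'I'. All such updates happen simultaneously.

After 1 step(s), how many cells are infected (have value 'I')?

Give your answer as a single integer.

Step 0 (initial): 2 infected
Step 1: +6 new -> 8 infected

Answer: 8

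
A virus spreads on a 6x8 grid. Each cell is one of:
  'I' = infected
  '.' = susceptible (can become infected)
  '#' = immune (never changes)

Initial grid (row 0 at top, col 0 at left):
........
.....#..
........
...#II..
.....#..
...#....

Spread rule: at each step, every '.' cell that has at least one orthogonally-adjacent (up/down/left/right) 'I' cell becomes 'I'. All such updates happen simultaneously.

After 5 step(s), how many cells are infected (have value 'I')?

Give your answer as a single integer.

Answer: 39

Derivation:
Step 0 (initial): 2 infected
Step 1: +4 new -> 6 infected
Step 2: +7 new -> 13 infected
Step 3: +9 new -> 22 infected
Step 4: +10 new -> 32 infected
Step 5: +7 new -> 39 infected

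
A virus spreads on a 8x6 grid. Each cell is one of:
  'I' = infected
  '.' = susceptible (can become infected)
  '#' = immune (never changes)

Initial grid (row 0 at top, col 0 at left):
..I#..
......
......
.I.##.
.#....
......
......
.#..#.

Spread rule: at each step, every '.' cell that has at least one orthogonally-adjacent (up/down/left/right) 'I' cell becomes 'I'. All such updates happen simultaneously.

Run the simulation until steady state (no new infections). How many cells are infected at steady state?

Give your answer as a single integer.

Answer: 42

Derivation:
Step 0 (initial): 2 infected
Step 1: +5 new -> 7 infected
Step 2: +7 new -> 14 infected
Step 3: +6 new -> 20 infected
Step 4: +8 new -> 28 infected
Step 5: +8 new -> 36 infected
Step 6: +4 new -> 40 infected
Step 7: +1 new -> 41 infected
Step 8: +1 new -> 42 infected
Step 9: +0 new -> 42 infected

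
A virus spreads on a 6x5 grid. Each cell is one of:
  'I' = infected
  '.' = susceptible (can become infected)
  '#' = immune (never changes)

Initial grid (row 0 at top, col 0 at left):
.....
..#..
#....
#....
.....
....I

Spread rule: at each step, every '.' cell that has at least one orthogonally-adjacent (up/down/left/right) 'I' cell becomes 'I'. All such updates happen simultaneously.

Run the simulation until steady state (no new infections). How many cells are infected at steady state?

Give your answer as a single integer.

Step 0 (initial): 1 infected
Step 1: +2 new -> 3 infected
Step 2: +3 new -> 6 infected
Step 3: +4 new -> 10 infected
Step 4: +5 new -> 15 infected
Step 5: +5 new -> 20 infected
Step 6: +2 new -> 22 infected
Step 7: +2 new -> 24 infected
Step 8: +2 new -> 26 infected
Step 9: +1 new -> 27 infected
Step 10: +0 new -> 27 infected

Answer: 27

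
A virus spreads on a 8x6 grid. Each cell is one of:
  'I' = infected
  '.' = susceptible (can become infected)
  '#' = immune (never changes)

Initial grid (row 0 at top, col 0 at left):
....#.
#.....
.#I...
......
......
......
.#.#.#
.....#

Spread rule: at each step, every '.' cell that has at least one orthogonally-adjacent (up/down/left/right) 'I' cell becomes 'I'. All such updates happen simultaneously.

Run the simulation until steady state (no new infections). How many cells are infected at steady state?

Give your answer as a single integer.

Answer: 41

Derivation:
Step 0 (initial): 1 infected
Step 1: +3 new -> 4 infected
Step 2: +7 new -> 11 infected
Step 3: +9 new -> 20 infected
Step 4: +9 new -> 29 infected
Step 5: +5 new -> 34 infected
Step 6: +5 new -> 39 infected
Step 7: +2 new -> 41 infected
Step 8: +0 new -> 41 infected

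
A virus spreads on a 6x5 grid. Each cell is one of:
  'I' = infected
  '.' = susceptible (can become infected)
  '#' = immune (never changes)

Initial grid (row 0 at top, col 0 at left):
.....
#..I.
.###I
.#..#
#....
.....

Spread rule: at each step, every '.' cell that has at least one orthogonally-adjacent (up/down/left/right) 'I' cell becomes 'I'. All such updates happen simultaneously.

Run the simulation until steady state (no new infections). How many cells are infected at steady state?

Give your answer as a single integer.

Step 0 (initial): 2 infected
Step 1: +3 new -> 5 infected
Step 2: +3 new -> 8 infected
Step 3: +1 new -> 9 infected
Step 4: +1 new -> 10 infected
Step 5: +0 new -> 10 infected

Answer: 10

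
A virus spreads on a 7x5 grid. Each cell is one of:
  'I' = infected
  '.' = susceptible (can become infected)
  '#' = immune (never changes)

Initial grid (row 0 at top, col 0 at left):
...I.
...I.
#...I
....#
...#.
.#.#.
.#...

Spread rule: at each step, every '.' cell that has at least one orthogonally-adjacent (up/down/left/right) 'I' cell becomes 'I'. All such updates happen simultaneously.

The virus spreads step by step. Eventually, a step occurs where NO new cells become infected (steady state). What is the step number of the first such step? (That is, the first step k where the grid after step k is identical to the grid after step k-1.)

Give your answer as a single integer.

Step 0 (initial): 3 infected
Step 1: +5 new -> 8 infected
Step 2: +4 new -> 12 infected
Step 3: +4 new -> 16 infected
Step 4: +2 new -> 18 infected
Step 5: +3 new -> 21 infected
Step 6: +2 new -> 23 infected
Step 7: +2 new -> 25 infected
Step 8: +2 new -> 27 infected
Step 9: +1 new -> 28 infected
Step 10: +1 new -> 29 infected
Step 11: +0 new -> 29 infected

Answer: 11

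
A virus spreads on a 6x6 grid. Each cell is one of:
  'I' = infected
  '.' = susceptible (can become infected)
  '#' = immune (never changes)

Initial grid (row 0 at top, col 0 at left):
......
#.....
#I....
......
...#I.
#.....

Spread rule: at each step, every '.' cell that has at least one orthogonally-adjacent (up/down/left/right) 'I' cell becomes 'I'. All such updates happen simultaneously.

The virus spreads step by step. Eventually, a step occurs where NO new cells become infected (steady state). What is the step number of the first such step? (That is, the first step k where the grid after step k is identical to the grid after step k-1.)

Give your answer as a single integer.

Step 0 (initial): 2 infected
Step 1: +6 new -> 8 infected
Step 2: +11 new -> 19 infected
Step 3: +9 new -> 28 infected
Step 4: +3 new -> 31 infected
Step 5: +1 new -> 32 infected
Step 6: +0 new -> 32 infected

Answer: 6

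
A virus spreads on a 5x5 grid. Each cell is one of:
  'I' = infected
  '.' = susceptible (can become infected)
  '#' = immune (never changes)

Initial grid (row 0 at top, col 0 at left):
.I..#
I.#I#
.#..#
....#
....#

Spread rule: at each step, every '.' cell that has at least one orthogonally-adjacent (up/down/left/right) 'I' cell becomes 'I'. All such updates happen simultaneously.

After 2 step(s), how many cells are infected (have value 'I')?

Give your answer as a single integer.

Answer: 12

Derivation:
Step 0 (initial): 3 infected
Step 1: +6 new -> 9 infected
Step 2: +3 new -> 12 infected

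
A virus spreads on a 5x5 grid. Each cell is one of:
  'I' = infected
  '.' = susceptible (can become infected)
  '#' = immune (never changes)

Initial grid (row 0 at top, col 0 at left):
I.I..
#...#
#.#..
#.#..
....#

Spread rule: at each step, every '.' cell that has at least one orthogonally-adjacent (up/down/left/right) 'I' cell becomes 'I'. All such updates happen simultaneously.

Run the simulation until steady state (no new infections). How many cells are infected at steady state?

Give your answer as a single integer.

Step 0 (initial): 2 infected
Step 1: +3 new -> 5 infected
Step 2: +3 new -> 8 infected
Step 3: +2 new -> 10 infected
Step 4: +3 new -> 13 infected
Step 5: +3 new -> 16 infected
Step 6: +2 new -> 18 infected
Step 7: +0 new -> 18 infected

Answer: 18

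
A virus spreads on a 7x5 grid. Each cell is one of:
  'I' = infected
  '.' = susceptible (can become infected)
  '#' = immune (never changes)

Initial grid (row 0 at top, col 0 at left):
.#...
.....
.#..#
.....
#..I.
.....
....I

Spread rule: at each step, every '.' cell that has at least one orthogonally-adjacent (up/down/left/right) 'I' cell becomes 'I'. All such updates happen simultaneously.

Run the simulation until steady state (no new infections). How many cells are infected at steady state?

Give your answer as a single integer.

Step 0 (initial): 2 infected
Step 1: +6 new -> 8 infected
Step 2: +6 new -> 14 infected
Step 3: +5 new -> 19 infected
Step 4: +6 new -> 25 infected
Step 5: +4 new -> 29 infected
Step 6: +1 new -> 30 infected
Step 7: +1 new -> 31 infected
Step 8: +0 new -> 31 infected

Answer: 31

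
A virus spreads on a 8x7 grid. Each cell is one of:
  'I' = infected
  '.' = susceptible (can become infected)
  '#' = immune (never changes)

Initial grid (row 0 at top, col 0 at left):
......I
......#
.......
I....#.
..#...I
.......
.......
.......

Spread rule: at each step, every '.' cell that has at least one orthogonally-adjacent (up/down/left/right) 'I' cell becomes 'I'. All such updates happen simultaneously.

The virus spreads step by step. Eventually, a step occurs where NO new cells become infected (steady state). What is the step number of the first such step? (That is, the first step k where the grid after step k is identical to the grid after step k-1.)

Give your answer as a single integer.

Answer: 7

Derivation:
Step 0 (initial): 3 infected
Step 1: +7 new -> 10 infected
Step 2: +11 new -> 21 infected
Step 3: +14 new -> 35 infected
Step 4: +12 new -> 47 infected
Step 5: +4 new -> 51 infected
Step 6: +2 new -> 53 infected
Step 7: +0 new -> 53 infected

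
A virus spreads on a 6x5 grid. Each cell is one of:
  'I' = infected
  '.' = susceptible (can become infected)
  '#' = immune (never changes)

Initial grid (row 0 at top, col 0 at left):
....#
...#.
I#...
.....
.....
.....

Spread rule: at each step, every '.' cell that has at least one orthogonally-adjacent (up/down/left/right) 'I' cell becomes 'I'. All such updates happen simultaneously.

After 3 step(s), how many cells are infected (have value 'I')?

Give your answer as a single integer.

Step 0 (initial): 1 infected
Step 1: +2 new -> 3 infected
Step 2: +4 new -> 7 infected
Step 3: +5 new -> 12 infected

Answer: 12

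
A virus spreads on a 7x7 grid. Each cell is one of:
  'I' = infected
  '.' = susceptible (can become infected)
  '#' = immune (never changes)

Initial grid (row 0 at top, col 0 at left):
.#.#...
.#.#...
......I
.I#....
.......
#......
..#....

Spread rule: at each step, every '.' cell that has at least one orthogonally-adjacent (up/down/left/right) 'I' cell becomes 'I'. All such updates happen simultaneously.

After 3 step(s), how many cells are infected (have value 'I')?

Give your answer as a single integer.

Step 0 (initial): 2 infected
Step 1: +6 new -> 8 infected
Step 2: +10 new -> 18 infected
Step 3: +11 new -> 29 infected

Answer: 29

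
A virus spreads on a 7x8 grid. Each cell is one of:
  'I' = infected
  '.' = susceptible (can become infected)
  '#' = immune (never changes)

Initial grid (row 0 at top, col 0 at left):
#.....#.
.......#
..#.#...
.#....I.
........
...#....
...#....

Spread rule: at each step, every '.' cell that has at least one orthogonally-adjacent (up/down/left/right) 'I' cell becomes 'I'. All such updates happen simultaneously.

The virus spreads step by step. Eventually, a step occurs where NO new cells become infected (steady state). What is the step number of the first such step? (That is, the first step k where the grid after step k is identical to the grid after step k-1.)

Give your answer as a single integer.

Step 0 (initial): 1 infected
Step 1: +4 new -> 5 infected
Step 2: +7 new -> 12 infected
Step 3: +6 new -> 18 infected
Step 4: +8 new -> 26 infected
Step 5: +4 new -> 30 infected
Step 6: +4 new -> 34 infected
Step 7: +5 new -> 39 infected
Step 8: +6 new -> 45 infected
Step 9: +2 new -> 47 infected
Step 10: +0 new -> 47 infected

Answer: 10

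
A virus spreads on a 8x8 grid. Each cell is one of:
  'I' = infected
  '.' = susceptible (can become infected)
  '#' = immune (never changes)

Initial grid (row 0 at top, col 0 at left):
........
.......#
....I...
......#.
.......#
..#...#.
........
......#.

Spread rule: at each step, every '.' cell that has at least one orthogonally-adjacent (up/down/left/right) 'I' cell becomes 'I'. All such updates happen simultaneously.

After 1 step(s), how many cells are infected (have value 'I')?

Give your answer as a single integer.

Answer: 5

Derivation:
Step 0 (initial): 1 infected
Step 1: +4 new -> 5 infected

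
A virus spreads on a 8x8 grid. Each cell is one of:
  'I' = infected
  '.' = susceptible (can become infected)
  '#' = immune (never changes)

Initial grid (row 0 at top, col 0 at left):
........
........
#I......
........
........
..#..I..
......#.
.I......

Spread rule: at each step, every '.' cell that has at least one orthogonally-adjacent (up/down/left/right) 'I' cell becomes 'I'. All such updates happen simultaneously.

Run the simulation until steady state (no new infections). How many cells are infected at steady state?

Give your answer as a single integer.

Answer: 61

Derivation:
Step 0 (initial): 3 infected
Step 1: +10 new -> 13 infected
Step 2: +18 new -> 31 infected
Step 3: +17 new -> 48 infected
Step 4: +6 new -> 54 infected
Step 5: +4 new -> 58 infected
Step 6: +2 new -> 60 infected
Step 7: +1 new -> 61 infected
Step 8: +0 new -> 61 infected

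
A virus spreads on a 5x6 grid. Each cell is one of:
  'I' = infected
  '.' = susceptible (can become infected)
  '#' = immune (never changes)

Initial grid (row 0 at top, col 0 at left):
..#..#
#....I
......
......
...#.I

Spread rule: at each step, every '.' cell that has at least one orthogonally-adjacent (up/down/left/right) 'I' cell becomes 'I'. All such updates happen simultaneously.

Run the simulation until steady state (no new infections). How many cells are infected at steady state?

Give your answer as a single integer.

Answer: 26

Derivation:
Step 0 (initial): 2 infected
Step 1: +4 new -> 6 infected
Step 2: +4 new -> 10 infected
Step 3: +4 new -> 14 infected
Step 4: +3 new -> 17 infected
Step 5: +4 new -> 21 infected
Step 6: +4 new -> 25 infected
Step 7: +1 new -> 26 infected
Step 8: +0 new -> 26 infected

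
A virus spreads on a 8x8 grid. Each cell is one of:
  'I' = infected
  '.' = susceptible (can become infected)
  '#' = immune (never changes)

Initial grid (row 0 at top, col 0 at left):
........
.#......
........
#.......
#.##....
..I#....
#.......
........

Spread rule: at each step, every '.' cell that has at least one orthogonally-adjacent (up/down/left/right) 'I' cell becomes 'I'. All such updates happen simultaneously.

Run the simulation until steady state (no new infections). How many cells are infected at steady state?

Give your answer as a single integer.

Answer: 57

Derivation:
Step 0 (initial): 1 infected
Step 1: +2 new -> 3 infected
Step 2: +5 new -> 8 infected
Step 3: +4 new -> 12 infected
Step 4: +6 new -> 18 infected
Step 5: +7 new -> 25 infected
Step 6: +8 new -> 33 infected
Step 7: +8 new -> 41 infected
Step 8: +6 new -> 47 infected
Step 9: +4 new -> 51 infected
Step 10: +3 new -> 54 infected
Step 11: +2 new -> 56 infected
Step 12: +1 new -> 57 infected
Step 13: +0 new -> 57 infected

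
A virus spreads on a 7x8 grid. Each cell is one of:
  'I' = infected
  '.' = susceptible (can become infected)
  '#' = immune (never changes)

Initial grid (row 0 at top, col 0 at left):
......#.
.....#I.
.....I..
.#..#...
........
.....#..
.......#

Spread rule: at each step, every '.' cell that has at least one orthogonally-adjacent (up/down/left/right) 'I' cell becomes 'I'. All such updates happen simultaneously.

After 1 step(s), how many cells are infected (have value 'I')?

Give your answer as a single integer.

Answer: 6

Derivation:
Step 0 (initial): 2 infected
Step 1: +4 new -> 6 infected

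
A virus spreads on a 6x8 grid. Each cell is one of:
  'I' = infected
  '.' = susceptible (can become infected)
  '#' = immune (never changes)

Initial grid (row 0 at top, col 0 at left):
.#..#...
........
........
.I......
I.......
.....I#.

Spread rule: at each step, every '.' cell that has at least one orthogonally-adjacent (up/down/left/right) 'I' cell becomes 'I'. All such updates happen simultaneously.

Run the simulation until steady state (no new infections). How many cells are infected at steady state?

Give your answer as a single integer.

Step 0 (initial): 3 infected
Step 1: +7 new -> 10 infected
Step 2: +10 new -> 20 infected
Step 3: +9 new -> 29 infected
Step 4: +8 new -> 37 infected
Step 5: +5 new -> 42 infected
Step 6: +2 new -> 44 infected
Step 7: +1 new -> 45 infected
Step 8: +0 new -> 45 infected

Answer: 45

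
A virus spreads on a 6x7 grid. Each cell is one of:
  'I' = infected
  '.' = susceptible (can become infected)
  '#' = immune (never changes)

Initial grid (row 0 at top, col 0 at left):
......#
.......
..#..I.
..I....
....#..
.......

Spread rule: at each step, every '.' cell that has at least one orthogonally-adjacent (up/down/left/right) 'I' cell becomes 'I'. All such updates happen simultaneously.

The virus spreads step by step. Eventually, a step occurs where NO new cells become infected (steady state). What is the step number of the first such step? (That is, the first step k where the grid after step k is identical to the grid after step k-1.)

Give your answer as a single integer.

Answer: 6

Derivation:
Step 0 (initial): 2 infected
Step 1: +7 new -> 9 infected
Step 2: +12 new -> 21 infected
Step 3: +9 new -> 30 infected
Step 4: +7 new -> 37 infected
Step 5: +2 new -> 39 infected
Step 6: +0 new -> 39 infected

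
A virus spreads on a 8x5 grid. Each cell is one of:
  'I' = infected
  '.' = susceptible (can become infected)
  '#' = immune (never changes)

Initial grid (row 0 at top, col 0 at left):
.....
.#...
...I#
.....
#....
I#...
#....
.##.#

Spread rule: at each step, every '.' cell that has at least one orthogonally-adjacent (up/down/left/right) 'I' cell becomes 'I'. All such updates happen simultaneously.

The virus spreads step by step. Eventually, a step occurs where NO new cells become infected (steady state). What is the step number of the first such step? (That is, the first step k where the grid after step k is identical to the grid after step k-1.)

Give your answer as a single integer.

Step 0 (initial): 2 infected
Step 1: +3 new -> 5 infected
Step 2: +7 new -> 12 infected
Step 3: +7 new -> 19 infected
Step 4: +7 new -> 26 infected
Step 5: +4 new -> 30 infected
Step 6: +1 new -> 31 infected
Step 7: +0 new -> 31 infected

Answer: 7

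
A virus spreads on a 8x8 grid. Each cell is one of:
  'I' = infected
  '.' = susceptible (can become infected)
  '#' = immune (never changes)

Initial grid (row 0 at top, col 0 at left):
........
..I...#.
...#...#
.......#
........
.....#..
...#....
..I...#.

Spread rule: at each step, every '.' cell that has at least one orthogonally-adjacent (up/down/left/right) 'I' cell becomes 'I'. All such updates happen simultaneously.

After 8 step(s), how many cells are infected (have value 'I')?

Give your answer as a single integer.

Step 0 (initial): 2 infected
Step 1: +7 new -> 9 infected
Step 2: +10 new -> 19 infected
Step 3: +13 new -> 32 infected
Step 4: +9 new -> 41 infected
Step 5: +6 new -> 47 infected
Step 6: +5 new -> 52 infected
Step 7: +4 new -> 56 infected
Step 8: +1 new -> 57 infected

Answer: 57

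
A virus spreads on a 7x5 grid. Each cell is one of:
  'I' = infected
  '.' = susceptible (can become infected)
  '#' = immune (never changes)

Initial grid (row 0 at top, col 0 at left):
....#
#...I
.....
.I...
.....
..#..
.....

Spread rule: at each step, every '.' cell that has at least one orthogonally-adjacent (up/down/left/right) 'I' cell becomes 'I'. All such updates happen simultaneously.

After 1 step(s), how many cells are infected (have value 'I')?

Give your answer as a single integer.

Step 0 (initial): 2 infected
Step 1: +6 new -> 8 infected

Answer: 8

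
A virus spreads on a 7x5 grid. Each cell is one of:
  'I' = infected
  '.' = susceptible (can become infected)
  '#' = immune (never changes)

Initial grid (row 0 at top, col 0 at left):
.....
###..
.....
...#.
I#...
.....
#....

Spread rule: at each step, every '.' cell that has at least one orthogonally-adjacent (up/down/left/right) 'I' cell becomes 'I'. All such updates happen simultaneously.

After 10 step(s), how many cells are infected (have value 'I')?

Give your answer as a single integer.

Step 0 (initial): 1 infected
Step 1: +2 new -> 3 infected
Step 2: +3 new -> 6 infected
Step 3: +4 new -> 10 infected
Step 4: +4 new -> 14 infected
Step 5: +4 new -> 18 infected
Step 6: +4 new -> 22 infected
Step 7: +3 new -> 25 infected
Step 8: +2 new -> 27 infected
Step 9: +1 new -> 28 infected
Step 10: +1 new -> 29 infected

Answer: 29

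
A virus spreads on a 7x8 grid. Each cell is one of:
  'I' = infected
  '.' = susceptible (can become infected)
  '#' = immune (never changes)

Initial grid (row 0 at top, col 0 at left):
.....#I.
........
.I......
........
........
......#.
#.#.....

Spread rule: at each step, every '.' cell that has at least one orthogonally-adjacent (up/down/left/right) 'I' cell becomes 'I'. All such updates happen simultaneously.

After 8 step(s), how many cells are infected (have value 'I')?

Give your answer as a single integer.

Step 0 (initial): 2 infected
Step 1: +6 new -> 8 infected
Step 2: +10 new -> 18 infected
Step 3: +12 new -> 30 infected
Step 4: +10 new -> 40 infected
Step 5: +4 new -> 44 infected
Step 6: +4 new -> 48 infected
Step 7: +3 new -> 51 infected
Step 8: +1 new -> 52 infected

Answer: 52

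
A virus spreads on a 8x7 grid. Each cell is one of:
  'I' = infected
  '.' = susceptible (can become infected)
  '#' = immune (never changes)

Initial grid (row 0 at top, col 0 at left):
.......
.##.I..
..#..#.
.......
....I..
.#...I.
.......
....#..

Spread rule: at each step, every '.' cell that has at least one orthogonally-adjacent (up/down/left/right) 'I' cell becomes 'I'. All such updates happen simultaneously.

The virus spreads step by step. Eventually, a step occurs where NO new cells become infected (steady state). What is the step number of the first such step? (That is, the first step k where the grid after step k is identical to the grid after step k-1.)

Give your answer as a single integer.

Step 0 (initial): 3 infected
Step 1: +10 new -> 13 infected
Step 2: +12 new -> 25 infected
Step 3: +9 new -> 34 infected
Step 4: +5 new -> 39 infected
Step 5: +6 new -> 45 infected
Step 6: +4 new -> 49 infected
Step 7: +1 new -> 50 infected
Step 8: +0 new -> 50 infected

Answer: 8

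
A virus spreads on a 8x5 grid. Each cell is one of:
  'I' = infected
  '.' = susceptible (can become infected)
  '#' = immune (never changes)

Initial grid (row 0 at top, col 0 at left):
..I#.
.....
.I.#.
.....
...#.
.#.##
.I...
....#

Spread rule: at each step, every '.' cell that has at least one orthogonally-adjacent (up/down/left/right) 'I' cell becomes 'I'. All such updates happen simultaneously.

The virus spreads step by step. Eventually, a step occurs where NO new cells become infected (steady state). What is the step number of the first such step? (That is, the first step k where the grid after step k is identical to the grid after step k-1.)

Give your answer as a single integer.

Step 0 (initial): 3 infected
Step 1: +9 new -> 12 infected
Step 2: +11 new -> 23 infected
Step 3: +6 new -> 29 infected
Step 4: +3 new -> 32 infected
Step 5: +1 new -> 33 infected
Step 6: +0 new -> 33 infected

Answer: 6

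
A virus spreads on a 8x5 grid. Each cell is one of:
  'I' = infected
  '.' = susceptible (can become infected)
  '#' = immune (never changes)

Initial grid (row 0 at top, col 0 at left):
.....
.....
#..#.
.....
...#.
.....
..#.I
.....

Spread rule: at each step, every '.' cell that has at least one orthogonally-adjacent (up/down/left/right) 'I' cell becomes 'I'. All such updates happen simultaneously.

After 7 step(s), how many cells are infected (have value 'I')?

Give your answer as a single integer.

Step 0 (initial): 1 infected
Step 1: +3 new -> 4 infected
Step 2: +3 new -> 7 infected
Step 3: +3 new -> 10 infected
Step 4: +5 new -> 15 infected
Step 5: +6 new -> 21 infected
Step 6: +6 new -> 27 infected
Step 7: +4 new -> 31 infected

Answer: 31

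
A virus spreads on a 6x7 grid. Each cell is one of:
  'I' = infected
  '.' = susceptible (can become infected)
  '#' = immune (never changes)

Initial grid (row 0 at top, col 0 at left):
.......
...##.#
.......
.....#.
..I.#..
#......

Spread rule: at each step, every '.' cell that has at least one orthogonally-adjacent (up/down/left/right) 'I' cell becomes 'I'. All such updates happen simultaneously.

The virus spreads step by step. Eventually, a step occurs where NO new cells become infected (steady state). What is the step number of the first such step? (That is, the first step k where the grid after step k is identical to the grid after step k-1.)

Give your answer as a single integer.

Step 0 (initial): 1 infected
Step 1: +4 new -> 5 infected
Step 2: +6 new -> 11 infected
Step 3: +6 new -> 17 infected
Step 4: +5 new -> 22 infected
Step 5: +6 new -> 28 infected
Step 6: +5 new -> 33 infected
Step 7: +2 new -> 35 infected
Step 8: +1 new -> 36 infected
Step 9: +0 new -> 36 infected

Answer: 9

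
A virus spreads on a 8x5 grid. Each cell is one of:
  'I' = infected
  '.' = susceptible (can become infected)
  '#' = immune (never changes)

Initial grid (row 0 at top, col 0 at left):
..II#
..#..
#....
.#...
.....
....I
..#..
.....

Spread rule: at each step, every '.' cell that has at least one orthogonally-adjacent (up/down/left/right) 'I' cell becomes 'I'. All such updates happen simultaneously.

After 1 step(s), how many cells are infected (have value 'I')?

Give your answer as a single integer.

Step 0 (initial): 3 infected
Step 1: +5 new -> 8 infected

Answer: 8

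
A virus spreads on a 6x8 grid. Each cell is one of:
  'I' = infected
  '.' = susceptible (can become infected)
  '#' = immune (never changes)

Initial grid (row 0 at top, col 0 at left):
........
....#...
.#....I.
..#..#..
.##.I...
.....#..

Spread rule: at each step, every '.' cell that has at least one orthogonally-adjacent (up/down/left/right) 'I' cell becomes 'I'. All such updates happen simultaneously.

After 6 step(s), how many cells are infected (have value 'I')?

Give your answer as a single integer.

Answer: 35

Derivation:
Step 0 (initial): 2 infected
Step 1: +8 new -> 10 infected
Step 2: +8 new -> 18 infected
Step 3: +6 new -> 24 infected
Step 4: +5 new -> 29 infected
Step 5: +3 new -> 32 infected
Step 6: +3 new -> 35 infected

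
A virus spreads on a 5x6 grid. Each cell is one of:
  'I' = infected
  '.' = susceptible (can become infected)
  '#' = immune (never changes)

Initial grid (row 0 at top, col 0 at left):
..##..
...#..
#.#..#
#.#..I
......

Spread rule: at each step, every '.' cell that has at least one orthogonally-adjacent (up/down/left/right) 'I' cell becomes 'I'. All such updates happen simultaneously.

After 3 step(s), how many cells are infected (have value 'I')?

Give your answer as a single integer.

Step 0 (initial): 1 infected
Step 1: +2 new -> 3 infected
Step 2: +3 new -> 6 infected
Step 3: +3 new -> 9 infected

Answer: 9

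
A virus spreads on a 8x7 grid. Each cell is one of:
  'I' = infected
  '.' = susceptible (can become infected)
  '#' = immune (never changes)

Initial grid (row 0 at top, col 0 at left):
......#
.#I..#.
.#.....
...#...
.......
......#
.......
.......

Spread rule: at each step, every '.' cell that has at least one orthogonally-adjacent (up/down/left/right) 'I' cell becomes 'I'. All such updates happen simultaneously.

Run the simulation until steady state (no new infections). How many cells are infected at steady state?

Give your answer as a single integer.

Step 0 (initial): 1 infected
Step 1: +3 new -> 4 infected
Step 2: +5 new -> 9 infected
Step 3: +5 new -> 14 infected
Step 4: +8 new -> 22 infected
Step 5: +8 new -> 30 infected
Step 6: +8 new -> 38 infected
Step 7: +6 new -> 44 infected
Step 8: +3 new -> 47 infected
Step 9: +2 new -> 49 infected
Step 10: +1 new -> 50 infected
Step 11: +0 new -> 50 infected

Answer: 50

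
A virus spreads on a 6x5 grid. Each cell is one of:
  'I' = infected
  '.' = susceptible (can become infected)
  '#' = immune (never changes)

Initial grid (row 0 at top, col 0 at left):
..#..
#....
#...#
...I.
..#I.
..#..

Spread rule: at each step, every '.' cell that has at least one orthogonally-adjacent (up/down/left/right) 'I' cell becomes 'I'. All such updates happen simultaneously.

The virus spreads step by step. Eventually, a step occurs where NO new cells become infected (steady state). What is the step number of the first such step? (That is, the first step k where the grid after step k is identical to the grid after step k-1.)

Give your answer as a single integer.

Step 0 (initial): 2 infected
Step 1: +5 new -> 7 infected
Step 2: +4 new -> 11 infected
Step 3: +6 new -> 17 infected
Step 4: +4 new -> 21 infected
Step 5: +2 new -> 23 infected
Step 6: +1 new -> 24 infected
Step 7: +0 new -> 24 infected

Answer: 7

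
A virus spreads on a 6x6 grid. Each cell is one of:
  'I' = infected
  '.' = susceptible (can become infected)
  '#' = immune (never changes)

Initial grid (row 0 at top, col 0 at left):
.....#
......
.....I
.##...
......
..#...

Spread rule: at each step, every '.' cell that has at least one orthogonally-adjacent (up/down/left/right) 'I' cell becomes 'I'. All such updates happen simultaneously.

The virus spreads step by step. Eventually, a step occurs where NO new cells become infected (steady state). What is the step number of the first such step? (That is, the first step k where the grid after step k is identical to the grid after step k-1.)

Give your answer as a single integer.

Answer: 9

Derivation:
Step 0 (initial): 1 infected
Step 1: +3 new -> 4 infected
Step 2: +4 new -> 8 infected
Step 3: +6 new -> 14 infected
Step 4: +5 new -> 19 infected
Step 5: +5 new -> 24 infected
Step 6: +4 new -> 28 infected
Step 7: +3 new -> 31 infected
Step 8: +1 new -> 32 infected
Step 9: +0 new -> 32 infected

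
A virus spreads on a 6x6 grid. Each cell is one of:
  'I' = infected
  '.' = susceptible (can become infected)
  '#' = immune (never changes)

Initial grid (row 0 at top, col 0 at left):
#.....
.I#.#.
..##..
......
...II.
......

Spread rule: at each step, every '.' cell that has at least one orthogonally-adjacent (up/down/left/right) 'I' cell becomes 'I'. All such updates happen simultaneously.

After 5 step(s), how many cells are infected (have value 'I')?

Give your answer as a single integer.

Step 0 (initial): 3 infected
Step 1: +9 new -> 12 infected
Step 2: +9 new -> 21 infected
Step 3: +5 new -> 26 infected
Step 4: +4 new -> 30 infected
Step 5: +1 new -> 31 infected

Answer: 31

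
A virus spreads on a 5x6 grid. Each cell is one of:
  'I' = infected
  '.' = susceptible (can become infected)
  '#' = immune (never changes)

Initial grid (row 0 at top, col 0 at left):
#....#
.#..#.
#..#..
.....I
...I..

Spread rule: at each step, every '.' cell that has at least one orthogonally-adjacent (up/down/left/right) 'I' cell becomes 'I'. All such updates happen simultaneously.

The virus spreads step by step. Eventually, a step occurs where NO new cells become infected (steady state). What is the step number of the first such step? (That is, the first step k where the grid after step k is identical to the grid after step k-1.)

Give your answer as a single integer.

Answer: 8

Derivation:
Step 0 (initial): 2 infected
Step 1: +6 new -> 8 infected
Step 2: +4 new -> 12 infected
Step 3: +3 new -> 15 infected
Step 4: +3 new -> 18 infected
Step 5: +2 new -> 20 infected
Step 6: +2 new -> 22 infected
Step 7: +1 new -> 23 infected
Step 8: +0 new -> 23 infected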